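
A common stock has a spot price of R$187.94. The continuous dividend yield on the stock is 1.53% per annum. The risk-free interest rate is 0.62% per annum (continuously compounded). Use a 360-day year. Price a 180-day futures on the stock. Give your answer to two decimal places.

F = S·e^((r − q)T) = 187.94 · e^((0.0062 − 0.0153) × 180/360)
= 187.94 · e^-0.004550 = 187.94 × 0.995460
F = R$187.09

R$187.09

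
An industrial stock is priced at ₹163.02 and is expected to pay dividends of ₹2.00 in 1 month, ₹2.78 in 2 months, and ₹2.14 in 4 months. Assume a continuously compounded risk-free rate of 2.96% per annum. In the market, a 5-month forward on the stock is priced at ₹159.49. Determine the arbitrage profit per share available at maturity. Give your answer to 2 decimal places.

₹1.41 per share

PV(dividends) I = 2.00·e^(−0.0296·1/12) + 2.78·e^(−0.0296·2/12) + 2.14·e^(−0.0296·4/12) = 6.8804
Fair forward F* = (S − I)·e^(rT) = (163.02 − 6.8804)·e^0.012333 = 156.1396 × 1.012409 = 158.0771
Market ₹159.49 > fair 158.0771: forward overpriced → cash-and-carry (borrow at r, buy the stock and collect the dividends, short the forward).
Profit at T = |F_mkt − F*| = |159.49 − 158.0771| = ₹1.41 per share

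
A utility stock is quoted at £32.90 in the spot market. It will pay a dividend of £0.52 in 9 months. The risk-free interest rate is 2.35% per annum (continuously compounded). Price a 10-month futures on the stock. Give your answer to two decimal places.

£33.03

PV(dividends) I = 0.52·e^(−0.0235·9/12)
I = 0.5109
F = (S − I)·e^(rT) = (32.90 − 0.5109) · e^(0.0235·10/12)
= 32.3891 · e^0.019583 = 32.3891 × 1.019776 = £33.03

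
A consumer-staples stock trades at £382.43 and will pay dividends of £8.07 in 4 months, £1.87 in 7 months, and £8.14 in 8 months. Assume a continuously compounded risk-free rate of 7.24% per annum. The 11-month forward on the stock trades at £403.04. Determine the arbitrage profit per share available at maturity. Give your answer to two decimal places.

PV(dividends) I = 8.07·e^(−0.0724·4/12) + 1.87·e^(−0.0724·7/12) + 8.14·e^(−0.0724·8/12) = 17.4267
Fair forward F* = (S − I)·e^(rT) = (382.43 − 17.4267)·e^0.066367 = 365.0033 × 1.068619 = 390.0495
Market £403.04 > fair 390.0495: forward overpriced → cash-and-carry (borrow at r, buy the stock and collect the dividends, short the forward).
Profit at T = |F_mkt − F*| = |403.04 − 390.0495| = £12.99 per share

£12.99 per share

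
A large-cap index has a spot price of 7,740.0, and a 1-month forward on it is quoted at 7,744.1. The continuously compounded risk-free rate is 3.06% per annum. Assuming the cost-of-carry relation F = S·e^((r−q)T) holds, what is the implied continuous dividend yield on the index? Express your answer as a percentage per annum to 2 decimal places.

From F = S·e^((r−q)T): (r − q) = ln(F/S)/T
ln(7744.1/7740.0) = ln(1.000530) = 0.000530
(r − q) = 0.000530 / (1/12) = 0.006360
q = r − ln(F/S)/T = 0.0306 − 0.006360 = 0.024240
q = 2.42%

2.42%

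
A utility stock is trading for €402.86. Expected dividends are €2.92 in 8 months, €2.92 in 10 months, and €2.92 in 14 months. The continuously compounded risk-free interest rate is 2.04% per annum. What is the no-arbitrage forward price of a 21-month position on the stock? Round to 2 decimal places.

PV(dividends) I = 2.92·e^(−0.0204·8/12) + 2.92·e^(−0.0204·10/12) + 2.92·e^(−0.0204·14/12)
I = 2.8806 + 2.8708 + 2.8513 = 8.6027
F = (S − I)·e^(rT) = (402.86 − 8.6027) · e^(0.0204·21/12)
= 394.2573 · e^0.035700 = 394.2573 × 1.036345 = €408.59

€408.59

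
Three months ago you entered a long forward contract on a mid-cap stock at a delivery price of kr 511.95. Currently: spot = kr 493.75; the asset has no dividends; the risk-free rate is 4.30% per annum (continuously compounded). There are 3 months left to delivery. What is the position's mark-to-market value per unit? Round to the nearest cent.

Current fair forward for the remaining 3 months: F = S·e^(r·T), r = 0.0430
F = 493.75 · e^(0.0430 × 3/12) = 493.75 × 1.010808 = 499.0864
Value of long forward = (F − K)·e^(−rT) = (499.0864 − 511.95) · e^(−0.0430·3/12)
= -12.8636 × 0.989308 = -12.73

-kr 12.73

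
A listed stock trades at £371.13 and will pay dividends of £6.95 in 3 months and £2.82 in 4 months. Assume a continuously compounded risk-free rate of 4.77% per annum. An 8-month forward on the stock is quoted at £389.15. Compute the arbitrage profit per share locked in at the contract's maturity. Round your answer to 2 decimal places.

PV(dividends) I = 6.95·e^(−0.0477·3/12) + 2.82·e^(−0.0477·4/12) = 9.6431
Fair forward F* = (S − I)·e^(rT) = (371.13 − 9.6431)·e^0.031800 = 361.4869 × 1.032311 = 373.1669
Market £389.15 > fair 373.1669: forward overpriced → cash-and-carry (borrow at r, buy the stock and collect the dividends, short the forward).
Profit at T = |F_mkt − F*| = |389.15 − 373.1669| = £15.98 per share

£15.98 per share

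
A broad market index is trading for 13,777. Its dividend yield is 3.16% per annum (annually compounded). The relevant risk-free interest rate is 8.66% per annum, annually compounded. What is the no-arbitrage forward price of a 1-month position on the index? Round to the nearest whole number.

F = S · (1+r)^T / (1+q)^T
= 13777 × 1.006945 / 1.002596 = 13777 × 1.004338
F = 13,837

13,837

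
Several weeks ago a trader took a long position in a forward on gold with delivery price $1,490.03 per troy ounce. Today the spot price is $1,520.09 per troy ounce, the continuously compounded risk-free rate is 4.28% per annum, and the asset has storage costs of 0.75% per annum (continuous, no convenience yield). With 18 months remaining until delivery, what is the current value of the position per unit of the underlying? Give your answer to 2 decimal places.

Current fair forward for the remaining 18 months: F = S·e^((r + u)·T), (r + u) = 0.0428 + 0.0075 = 0.0503
F = 1520.09 · e^(0.0503 × 18/12) = 1520.09 × 1.07836931 = 1639.2184
Value of long forward = (F − K)·e^(−rT) = (1639.2184 − 1490.03) · e^(−0.0428·18/12)
= 149.1884 × 0.93781742 = 139.91

$139.91 per troy ounce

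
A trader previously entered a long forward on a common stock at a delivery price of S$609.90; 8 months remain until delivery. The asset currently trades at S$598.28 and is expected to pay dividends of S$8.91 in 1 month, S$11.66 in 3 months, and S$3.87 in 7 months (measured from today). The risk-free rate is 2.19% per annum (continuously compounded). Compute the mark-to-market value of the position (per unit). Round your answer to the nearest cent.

PV(remaining dividends) I = 8.91·e^(−0.0219·1/12) + 11.66·e^(−0.0219·3/12) + 3.87·e^(−0.0219·7/12) = 24.3110
Current forward F = (S − I)·e^(rT) = (598.28 − 24.3110)·e^(0.0219·8/12) = 573.9690 × 1.014707 = 582.4104
Value (long) = (F − K)·e^(−rT) = (582.4104 − 609.90) × 0.985506 = -27.0912
Value = -S$27.09

-S$27.09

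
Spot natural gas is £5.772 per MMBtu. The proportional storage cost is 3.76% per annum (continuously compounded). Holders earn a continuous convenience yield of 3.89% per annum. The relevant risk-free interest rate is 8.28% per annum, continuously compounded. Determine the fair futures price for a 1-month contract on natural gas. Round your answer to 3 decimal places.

£5.811 per MMBtu

Net carry = r + u − y = 0.0828 + 0.0376 − 0.0389 = 0.0815
F = S·e^((r+u−y)T) = 5.772 · e^(0.0815 × 1/12) = 5.772 · e^0.006792
= 5.772 × 1.006815 = £5.811 per MMBtu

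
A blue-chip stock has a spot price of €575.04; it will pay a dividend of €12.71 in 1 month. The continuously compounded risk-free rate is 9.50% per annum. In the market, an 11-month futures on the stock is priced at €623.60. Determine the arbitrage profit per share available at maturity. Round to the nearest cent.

PV(dividends) I = 12.71·e^(−0.0950·1/12) = 12.6098
Fair futures F* = (S − I)·e^(rT) = (575.04 − 12.6098)·e^0.087083 = 562.4302 × 1.090987 = 613.6040
Market €623.60 > fair 613.6040: forward overpriced → cash-and-carry (borrow at r, buy the stock and collect the dividends, short the forward).
Profit at T = |F_mkt − F*| = |623.60 − 613.6040| = €10.00 per share

€10.00 per share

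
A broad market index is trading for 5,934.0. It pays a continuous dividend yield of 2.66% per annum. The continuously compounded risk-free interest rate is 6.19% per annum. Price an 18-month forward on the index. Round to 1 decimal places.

F = S·e^((r − q)T) = 5934.0 · e^((0.0619 − 0.0266) × 18/12)
= 5934.0 · e^0.052950 = 5934.0 × 1.054377
F = 6,256.7

6,256.7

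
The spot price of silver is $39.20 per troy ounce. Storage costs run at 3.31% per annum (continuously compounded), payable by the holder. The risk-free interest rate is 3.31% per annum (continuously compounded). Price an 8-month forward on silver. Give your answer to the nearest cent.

Net carry = r + u − y = 0.0331 + 0.0331 − 0.0000 = 0.0662
F = S·e^((r+u−y)T) = 39.20 · e^(0.0662 × 8/12) = 39.20 · e^0.044133
= 39.20 × 1.045121 = $40.97 per troy ounce

$40.97 per troy ounce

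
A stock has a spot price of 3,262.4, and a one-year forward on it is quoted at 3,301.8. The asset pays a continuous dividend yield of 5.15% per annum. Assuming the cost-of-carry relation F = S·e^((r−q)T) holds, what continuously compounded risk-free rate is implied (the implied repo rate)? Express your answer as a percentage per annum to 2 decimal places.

From F = S·e^((r−q)T): (r − q) = ln(F/S)/T
ln(3301.8/3262.4) = ln(1.012077) = 0.012005
(r − q) = 0.012005 / (12/12) = 0.012005
r = ln(F/S)/T + q = 0.012005 + 0.0515 = 0.063505
r = 6.35%

6.35%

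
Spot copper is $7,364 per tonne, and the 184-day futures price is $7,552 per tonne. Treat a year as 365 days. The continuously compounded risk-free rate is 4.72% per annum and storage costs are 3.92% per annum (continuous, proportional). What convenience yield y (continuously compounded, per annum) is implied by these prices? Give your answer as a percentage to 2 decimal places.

3.64%

F = S·e^((r+u−y)T) ⇒ (r+u−y) = ln(F/S)/T
ln(7552/7364) = 0.025209; /T ⇒ 0.050007
y = r + u − ln(F/S)/T = 0.0472 + 0.0392 − 0.050007 = 0.036393
y = 3.64%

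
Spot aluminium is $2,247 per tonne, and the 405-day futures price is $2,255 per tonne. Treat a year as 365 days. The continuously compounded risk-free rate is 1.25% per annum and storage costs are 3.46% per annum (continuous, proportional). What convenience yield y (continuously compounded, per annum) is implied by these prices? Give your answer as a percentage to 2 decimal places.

4.39%

F = S·e^((r+u−y)T) ⇒ (r+u−y) = ln(F/S)/T
ln(2255/2247) = 0.003554; /T ⇒ 0.003203
y = r + u − ln(F/S)/T = 0.0125 + 0.0346 − 0.003203 = 0.043897
y = 4.39%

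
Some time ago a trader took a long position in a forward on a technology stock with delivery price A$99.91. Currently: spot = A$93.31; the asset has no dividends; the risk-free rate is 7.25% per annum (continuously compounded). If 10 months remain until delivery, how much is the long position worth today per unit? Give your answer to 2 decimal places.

Current fair forward for the remaining 10 months: F = S·e^(r·T), r = 0.0725
F = 93.31 · e^(0.0725 × 10/12) = 93.31 × 1.062279 = 99.1213
Value of long forward = (F − K)·e^(−rT) = (99.1213 − 99.91) · e^(−0.0725·10/12)
= -0.7887 × 0.941372 = -0.74

-A$0.74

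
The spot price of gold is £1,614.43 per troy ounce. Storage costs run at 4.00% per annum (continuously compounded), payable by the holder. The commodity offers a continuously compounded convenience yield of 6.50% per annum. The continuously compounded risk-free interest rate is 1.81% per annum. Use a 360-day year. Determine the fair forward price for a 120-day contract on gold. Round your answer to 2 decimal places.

Net carry = r + u − y = 0.0181 + 0.0400 − 0.0650 = -0.0069
F = S·e^((r+u−y)T) = 1614.43 · e^(-0.0069 × 120/360) = 1614.43 · e^-0.00230000
= 1614.43 × 0.99770264 = £1,610.72 per troy ounce

£1,610.72 per troy ounce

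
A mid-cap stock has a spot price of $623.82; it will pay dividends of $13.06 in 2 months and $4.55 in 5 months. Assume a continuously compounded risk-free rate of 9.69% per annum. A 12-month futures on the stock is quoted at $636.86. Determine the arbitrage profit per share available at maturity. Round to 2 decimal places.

PV(dividends) I = 13.06·e^(−0.0969·2/12) + 4.55·e^(−0.0969·5/12) = 17.2207
Fair futures F* = (S − I)·e^(rT) = (623.82 − 17.2207)·e^0.096900 = 606.5993 × 1.101750 = 668.3208
Market $636.86 < fair 668.3208: forward underpriced → reverse cash-and-carry (short the stock, invest proceeds at r, pay the dividends, go long the forward).
Profit at T = |F_mkt − F*| = |636.86 − 668.3208| = $31.46 per share

$31.46 per share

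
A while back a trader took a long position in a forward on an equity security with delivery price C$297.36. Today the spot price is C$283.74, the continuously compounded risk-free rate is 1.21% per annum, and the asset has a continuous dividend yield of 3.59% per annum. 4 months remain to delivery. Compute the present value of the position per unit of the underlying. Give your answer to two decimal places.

Current fair forward for the remaining 4 months: F = S·e^((r − q)·T), (r − q) = 0.0121 − 0.0359 = -0.0238
F = 283.74 · e^(-0.0238 × 4/12) = 283.74 × 0.992098 = 281.4979
Value of long forward = (F − K)·e^(−rT) = (281.4979 − 297.36) · e^(−0.0121·4/12)
= -15.8621 × 0.995975 = -15.80

-C$15.80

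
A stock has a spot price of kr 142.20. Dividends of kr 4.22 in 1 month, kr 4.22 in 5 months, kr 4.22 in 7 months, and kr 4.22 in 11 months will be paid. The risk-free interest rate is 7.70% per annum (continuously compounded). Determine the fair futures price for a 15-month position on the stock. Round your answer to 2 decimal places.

PV(dividends) I = 4.22·e^(−0.0770·1/12) + 4.22·e^(−0.0770·5/12) + 4.22·e^(−0.0770·7/12) + 4.22·e^(−0.0770·11/12)
I = 4.1930 + 4.0868 + 4.0346 + 3.9324 = 16.2468
F = (S − I)·e^(rT) = (142.20 − 16.2468) · e^(0.0770·15/12)
= 125.9532 · e^0.096250 = 125.9532 × 1.101034 = kr 138.68

kr 138.68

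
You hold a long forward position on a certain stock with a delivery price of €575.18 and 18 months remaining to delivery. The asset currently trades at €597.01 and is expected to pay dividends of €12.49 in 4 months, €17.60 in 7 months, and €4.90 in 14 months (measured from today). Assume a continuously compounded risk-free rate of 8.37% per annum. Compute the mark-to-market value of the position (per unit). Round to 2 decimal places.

PV(remaining dividends) I = 12.49·e^(−0.0837·4/12) + 17.60·e^(−0.0837·7/12) + 4.90·e^(−0.0837·14/12) = 33.3518
Current forward F = (S − I)·e^(rT) = (597.01 − 33.3518)·e^(0.0837·18/12) = 563.6582 × 1.133772 = 639.0599
Value (long) = (F − K)·e^(−rT) = (639.0599 − 575.18) × 0.882012 = 56.3428
Value = €56.34

€56.34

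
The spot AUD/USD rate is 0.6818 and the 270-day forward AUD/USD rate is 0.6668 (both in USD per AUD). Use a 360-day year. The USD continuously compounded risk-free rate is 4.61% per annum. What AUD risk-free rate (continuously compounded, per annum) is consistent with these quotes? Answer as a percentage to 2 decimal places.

F = S·e^((r_USD − r_AUD)T) ⇒ r_AUD = r_USD − ln(F/S)/T
ln(0.6668/0.6818) = -0.022246; /(270/360) = -0.029661
r_AUD = 0.0461 + 0.029661 = 0.075761
r_AUD = 7.58%

7.58%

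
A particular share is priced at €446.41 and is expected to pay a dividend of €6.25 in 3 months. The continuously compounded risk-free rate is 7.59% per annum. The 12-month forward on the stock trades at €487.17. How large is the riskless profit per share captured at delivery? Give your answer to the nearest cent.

€12.17 per share

PV(dividends) I = 6.25·e^(−0.0759·3/12) = 6.1325
Fair forward F* = (S − I)·e^(rT) = (446.41 − 6.1325)·e^0.075900 = 440.2775 × 1.078855 = 474.9956
Market €487.17 > fair 474.9956: forward overpriced → cash-and-carry (borrow at r, buy the stock and collect the dividends, short the forward).
Profit at T = |F_mkt − F*| = |487.17 − 474.9956| = €12.17 per share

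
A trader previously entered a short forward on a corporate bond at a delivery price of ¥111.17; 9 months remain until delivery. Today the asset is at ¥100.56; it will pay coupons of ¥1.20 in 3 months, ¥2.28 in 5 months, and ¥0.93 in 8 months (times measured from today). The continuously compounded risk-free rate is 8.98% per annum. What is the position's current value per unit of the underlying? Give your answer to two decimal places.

PV(remaining coupons) I = 1.20·e^(−0.0898·3/12) + 2.28·e^(−0.0898·5/12) + 0.93·e^(−0.0898·8/12) = 4.2456
Current forward F = (S − I)·e^(rT) = (100.56 − 4.2456)·e^(0.0898·9/12) = 96.3144 × 1.069670 = 103.0246
Value (long) = (F − K)·e^(−rT) = (103.0246 − 111.17) × 0.934868 = -7.6149
Short position value = −(long value) = ¥7.61

¥7.61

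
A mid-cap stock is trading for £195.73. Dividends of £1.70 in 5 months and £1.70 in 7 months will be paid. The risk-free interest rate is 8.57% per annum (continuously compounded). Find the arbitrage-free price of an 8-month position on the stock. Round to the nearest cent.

PV(dividends) I = 1.70·e^(−0.0857·5/12) + 1.70·e^(−0.0857·7/12)
I = 1.6404 + 1.6171 = 3.2575
F = (S − I)·e^(rT) = (195.73 − 3.2575) · e^(0.0857·8/12)
= 192.4725 · e^0.057133 = 192.4725 × 1.058797 = £203.79

£203.79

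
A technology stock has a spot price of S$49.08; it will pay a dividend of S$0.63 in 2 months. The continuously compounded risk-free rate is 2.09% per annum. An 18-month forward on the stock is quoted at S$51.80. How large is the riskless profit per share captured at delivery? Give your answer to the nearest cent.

S$1.80 per share

PV(dividends) I = 0.63·e^(−0.0209·2/12) = 0.6278
Fair forward F* = (S − I)·e^(rT) = (49.08 − 0.6278)·e^0.031350 = 48.4522 × 1.031847 = 49.9953
Market S$51.80 > fair 49.9953: forward overpriced → cash-and-carry (borrow at r, buy the stock and collect the dividends, short the forward).
Profit at T = |F_mkt − F*| = |51.80 − 49.9953| = S$1.80 per share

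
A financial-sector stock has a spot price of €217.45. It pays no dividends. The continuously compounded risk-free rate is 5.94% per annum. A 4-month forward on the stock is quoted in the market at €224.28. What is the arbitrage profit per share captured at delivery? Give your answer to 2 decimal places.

Fair forward: F* = S·e^(carry·T), with carry = r = 0.0594
F* = 217.45 · e^(0.0594 × 4/12) = 217.45 · e^0.019800 = 217.45 × 1.019997 = €221.7983
Market €224.28 > fair €221.7983: forward overpriced → cash-and-carry (buy spot, short the forward).
At maturity, profit = |F_mkt − F*| = |224.28 − 221.7983| = €2.48 per share

€2.48 per share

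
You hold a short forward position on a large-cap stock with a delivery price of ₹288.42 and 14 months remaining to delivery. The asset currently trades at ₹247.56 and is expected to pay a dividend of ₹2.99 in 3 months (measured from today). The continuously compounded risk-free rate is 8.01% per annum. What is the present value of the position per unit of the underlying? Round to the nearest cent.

₹18.06

PV(remaining dividends) I = 2.99·e^(−0.0801·3/12) = 2.9307
Current forward F = (S − I)·e^(rT) = (247.56 − 2.9307)·e^(0.0801·14/12) = 244.6293 × 1.097956 = 268.5922
Value (long) = (F − K)·e^(−rT) = (268.5922 − 288.42) × 0.910784 = -18.0588
Short position value = −(long value) = ₹18.06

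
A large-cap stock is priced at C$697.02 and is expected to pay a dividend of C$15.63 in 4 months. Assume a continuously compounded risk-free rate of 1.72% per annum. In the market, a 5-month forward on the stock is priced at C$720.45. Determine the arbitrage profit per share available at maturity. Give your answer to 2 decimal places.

C$34.07 per share

PV(dividends) I = 15.63·e^(−0.0172·4/12) = 15.5406
Fair forward F* = (S − I)·e^(rT) = (697.02 − 15.5406)·e^0.007167 = 681.4794 × 1.007193 = 686.3813
Market C$720.45 > fair 686.3813: forward overpriced → cash-and-carry (borrow at r, buy the stock and collect the dividends, short the forward).
Profit at T = |F_mkt − F*| = |720.45 − 686.3813| = C$34.07 per share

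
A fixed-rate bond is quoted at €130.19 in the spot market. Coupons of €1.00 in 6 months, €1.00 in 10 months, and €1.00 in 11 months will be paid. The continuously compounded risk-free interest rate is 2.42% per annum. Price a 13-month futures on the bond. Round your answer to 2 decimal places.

€130.62

PV(coupons) I = 1.00·e^(−0.0242·6/12) + 1.00·e^(−0.0242·10/12) + 1.00·e^(−0.0242·11/12)
I = 0.9880 + 0.9800 + 0.9781 = 2.9461
F = (S − I)·e^(rT) = (130.19 − 2.9461) · e^(0.0242·13/12)
= 127.2439 · e^0.026217 = 127.2439 × 1.026564 = €130.62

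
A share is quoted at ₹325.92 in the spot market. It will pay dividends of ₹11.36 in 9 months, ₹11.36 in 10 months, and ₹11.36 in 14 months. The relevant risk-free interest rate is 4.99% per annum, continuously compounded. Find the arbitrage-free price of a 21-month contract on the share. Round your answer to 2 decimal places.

PV(dividends) I = 11.36·e^(−0.0499·9/12) + 11.36·e^(−0.0499·10/12) + 11.36·e^(−0.0499·14/12)
I = 10.9427 + 10.8973 + 10.7175 = 32.5575
F = (S − I)·e^(rT) = (325.92 − 32.5575) · e^(0.0499·21/12)
= 293.3625 · e^0.087325 = 293.3625 × 1.091251 = ₹320.13

₹320.13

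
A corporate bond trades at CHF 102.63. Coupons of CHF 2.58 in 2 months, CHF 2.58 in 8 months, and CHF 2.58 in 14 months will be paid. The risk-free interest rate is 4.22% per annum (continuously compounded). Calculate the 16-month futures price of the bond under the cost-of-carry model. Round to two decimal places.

PV(coupons) I = 2.58·e^(−0.0422·2/12) + 2.58·e^(−0.0422·8/12) + 2.58·e^(−0.0422·14/12)
I = 2.5619 + 2.5084 + 2.4561 = 7.5264
F = (S − I)·e^(rT) = (102.63 − 7.5264) · e^(0.0422·16/12)
= 95.1036 · e^0.056267 = 95.1036 × 1.057880 = CHF 100.61

CHF 100.61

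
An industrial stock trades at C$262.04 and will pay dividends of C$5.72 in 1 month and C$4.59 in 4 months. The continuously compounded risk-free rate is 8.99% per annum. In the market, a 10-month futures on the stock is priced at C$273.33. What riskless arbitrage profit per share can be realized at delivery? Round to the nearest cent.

C$1.82 per share

PV(dividends) I = 5.72·e^(−0.0899·1/12) + 4.59·e^(−0.0899·4/12) = 10.1318
Fair futures F* = (S − I)·e^(rT) = (262.04 − 10.1318)·e^0.074917 = 251.9082 × 1.077795 = 271.5054
Market C$273.33 > fair 271.5054: forward overpriced → cash-and-carry (borrow at r, buy the stock and collect the dividends, short the forward).
Profit at T = |F_mkt − F*| = |273.33 − 271.5054| = C$1.82 per share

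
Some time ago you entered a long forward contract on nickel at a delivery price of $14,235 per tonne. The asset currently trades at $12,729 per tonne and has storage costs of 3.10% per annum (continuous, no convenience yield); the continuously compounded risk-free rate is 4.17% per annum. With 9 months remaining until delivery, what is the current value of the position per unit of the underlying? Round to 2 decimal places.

-$768.27 per tonne

Current fair forward for the remaining 9 months: F = S·e^((r + u)·T), (r + u) = 0.0417 + 0.0310 = 0.0727
F = 12729 · e^(0.0727 × 9/12) = 12729 × 1.05603888 = 13442.3189
Value of long forward = (F − K)·e^(−rT) = (13442.3189 − 14235) · e^(−0.0417·9/12)
= -792.6811 × 0.96920900 = -768.27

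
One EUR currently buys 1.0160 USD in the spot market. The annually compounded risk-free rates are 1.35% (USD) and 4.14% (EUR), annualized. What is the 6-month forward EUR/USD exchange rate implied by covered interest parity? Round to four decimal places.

1.0023

By covered interest parity, F = S · (1+r_USD)^T / (1+r_EUR)^T
= 1.0160 × 1.006727 / 1.020490 = 1.0160 × 0.986513
F = 1.0023 USD per EUR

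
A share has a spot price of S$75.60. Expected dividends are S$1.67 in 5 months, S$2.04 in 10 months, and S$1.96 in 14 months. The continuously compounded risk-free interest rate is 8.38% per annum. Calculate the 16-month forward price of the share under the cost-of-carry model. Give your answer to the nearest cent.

PV(dividends) I = 1.67·e^(−0.0838·5/12) + 2.04·e^(−0.0838·10/12) + 1.96·e^(−0.0838·14/12)
I = 1.6127 + 1.9024 + 1.7774 = 5.2925
F = (S − I)·e^(rT) = (75.60 − 5.2925) · e^(0.0838·16/12)
= 70.3075 · e^0.111733 = 70.3075 × 1.118214 = S$78.62

S$78.62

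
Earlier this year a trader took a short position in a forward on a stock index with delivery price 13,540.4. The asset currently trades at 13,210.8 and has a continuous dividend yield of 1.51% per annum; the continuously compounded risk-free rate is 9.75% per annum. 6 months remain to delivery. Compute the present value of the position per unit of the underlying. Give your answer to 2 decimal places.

-215.30

Current fair forward for the remaining 6 months: F = S·e^((r − q)·T), (r − q) = 0.0975 − 0.0151 = 0.0824
F = 13210.8 · e^(0.0824 × 6/12) = 13210.8 × 1.04206050 = 13766.4529
Value of long forward = (F − K)·e^(−rT) = (13766.4529 − 13540.4) · e^(−0.0975·6/12)
= 226.0529 × 0.95241920 = 215.30
Short position value = −(long value) = -215.30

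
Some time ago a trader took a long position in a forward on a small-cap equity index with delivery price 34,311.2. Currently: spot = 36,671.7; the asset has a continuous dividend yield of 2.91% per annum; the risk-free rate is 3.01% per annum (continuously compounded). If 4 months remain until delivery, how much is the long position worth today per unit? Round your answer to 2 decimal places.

Current fair forward for the remaining 4 months: F = S·e^((r − q)·T), (r − q) = 0.0301 − 0.0291 = 0.0010
F = 36671.7 · e^(0.0010 × 4/12) = 36671.7 × 1.00033339 = 36683.9260
Value of long forward = (F − K)·e^(−rT) = (36683.9260 − 34311.2) · e^(−0.0301·4/12)
= 2372.7260 × 0.99001683 = 2349.04

2349.04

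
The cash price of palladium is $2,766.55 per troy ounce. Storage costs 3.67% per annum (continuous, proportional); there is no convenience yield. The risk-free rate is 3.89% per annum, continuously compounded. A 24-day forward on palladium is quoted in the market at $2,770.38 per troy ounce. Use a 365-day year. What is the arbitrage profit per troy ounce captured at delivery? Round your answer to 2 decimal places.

$9.96 per troy ounce

Fair forward: F* = S·e^(carry·T), with carry = (r + u) = 0.0389 + 0.0367 = 0.0756
F* = 2766.55 · e^(0.0756 × 24/365) = 2766.55 · e^0.00497096 = 2766.55 × 1.00498334 = $2780.3367
Market $2770.38 < fair $2780.3367: forward underpriced → reverse cash-and-carry (short spot, go long the forward).
At maturity, profit = |F_mkt − F*| = |2770.38 − 2780.3367| = $9.96 per troy ounce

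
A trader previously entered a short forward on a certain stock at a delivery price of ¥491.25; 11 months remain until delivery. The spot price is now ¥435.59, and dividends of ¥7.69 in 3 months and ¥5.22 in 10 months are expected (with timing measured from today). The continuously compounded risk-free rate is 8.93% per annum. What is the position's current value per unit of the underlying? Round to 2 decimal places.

PV(remaining dividends) I = 7.69·e^(−0.0893·3/12) + 5.22·e^(−0.0893·10/12) = 12.3659
Current forward F = (S − I)·e^(rT) = (435.59 − 12.3659)·e^(0.0893·11/12) = 423.2241 × 1.085302 = 459.3260
Value (long) = (F − K)·e^(−rT) = (459.3260 − 491.25) × 0.921402 = -29.4148
Short position value = −(long value) = ¥29.41

¥29.41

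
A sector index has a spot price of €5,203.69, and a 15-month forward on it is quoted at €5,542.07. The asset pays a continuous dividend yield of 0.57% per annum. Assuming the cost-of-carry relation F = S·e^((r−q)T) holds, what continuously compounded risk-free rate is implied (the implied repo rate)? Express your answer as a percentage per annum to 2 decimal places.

From F = S·e^((r−q)T): (r − q) = ln(F/S)/T
ln(5542.07/5203.69) = ln(1.065027) = 0.063000
(r − q) = 0.063000 / (15/12) = 0.050400
r = ln(F/S)/T + q = 0.050400 + 0.0057 = 0.056100
r = 5.61%

5.61%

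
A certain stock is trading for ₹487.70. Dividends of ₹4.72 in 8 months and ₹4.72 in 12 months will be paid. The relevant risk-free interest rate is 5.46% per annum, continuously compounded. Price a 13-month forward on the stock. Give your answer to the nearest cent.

PV(dividends) I = 4.72·e^(−0.0546·8/12) + 4.72·e^(−0.0546·12/12)
I = 4.5513 + 4.4692 = 9.0205
F = (S − I)·e^(rT) = (487.70 − 9.0205) · e^(0.0546·13/12)
= 478.6795 · e^0.059150 = 478.6795 × 1.060934 = ₹507.85

₹507.85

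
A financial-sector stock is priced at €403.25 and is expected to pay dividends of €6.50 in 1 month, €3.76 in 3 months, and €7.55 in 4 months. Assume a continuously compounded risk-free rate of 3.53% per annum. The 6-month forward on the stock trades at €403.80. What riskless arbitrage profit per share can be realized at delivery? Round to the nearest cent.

€11.35 per share

PV(dividends) I = 6.50·e^(−0.0353·1/12) + 3.76·e^(−0.0353·3/12) + 7.55·e^(−0.0353·4/12) = 17.6696
Fair forward F* = (S − I)·e^(rT) = (403.25 − 17.6696)·e^0.017650 = 385.5804 × 1.017807 = 392.4464
Market €403.80 > fair 392.4464: forward overpriced → cash-and-carry (borrow at r, buy the stock and collect the dividends, short the forward).
Profit at T = |F_mkt − F*| = |403.80 − 392.4464| = €11.35 per share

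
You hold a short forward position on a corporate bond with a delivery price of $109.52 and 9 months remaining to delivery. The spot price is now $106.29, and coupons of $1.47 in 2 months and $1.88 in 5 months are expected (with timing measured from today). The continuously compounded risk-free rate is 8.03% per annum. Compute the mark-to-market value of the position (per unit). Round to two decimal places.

PV(remaining coupons) I = 1.47·e^(−0.0803·2/12) + 1.88·e^(−0.0803·5/12) = 3.2686
Current forward F = (S − I)·e^(rT) = (106.29 − 3.2686)·e^(0.0803·9/12) = 103.0214 × 1.062075 = 109.4165
Value (long) = (F − K)·e^(−rT) = (109.4165 − 109.52) × 0.941553 = -0.0975
Short position value = −(long value) = $0.10

$0.10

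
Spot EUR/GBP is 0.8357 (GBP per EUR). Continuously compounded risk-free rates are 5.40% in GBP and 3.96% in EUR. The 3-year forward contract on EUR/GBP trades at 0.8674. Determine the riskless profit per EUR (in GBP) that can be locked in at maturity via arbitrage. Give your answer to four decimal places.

Fair forward: F* = S·e^(carry·T), with carry = (r_GBP − r_EUR) = 0.0540 − 0.0396 = 0.0144
F* = 0.8357 · e^(0.0144 × 3) = 0.8357 · e^0.043200 = 0.8357 × 1.044147 = 0.8726
Market 0.8674 < fair 0.8726: forward underpriced → reverse cash-and-carry (short spot, go long the forward).
At maturity, profit = |F_mkt − F*| = |0.8674 − 0.8726| = 0.0052 per EUR (in GBP)

0.0052 per EUR (in GBP)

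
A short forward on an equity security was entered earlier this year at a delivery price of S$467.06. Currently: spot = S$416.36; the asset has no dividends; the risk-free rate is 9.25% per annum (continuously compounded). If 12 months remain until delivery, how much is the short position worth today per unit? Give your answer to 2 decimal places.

Current fair forward for the remaining 12 months: F = S·e^(r·T), r = 0.0925
F = 416.36 · e^(0.0925 × 12/12) = 416.36 × 1.096913 = 456.7107
Value of long forward = (F − K)·e^(−rT) = (456.7107 − 467.06) · e^(−0.0925·12/12)
= -10.3493 × 0.911649 = -9.43
Short position value = −(long value) = S$9.43

S$9.43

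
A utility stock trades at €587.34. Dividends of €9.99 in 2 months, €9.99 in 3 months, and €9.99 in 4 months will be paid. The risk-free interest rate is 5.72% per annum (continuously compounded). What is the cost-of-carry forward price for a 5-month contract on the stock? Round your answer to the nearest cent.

PV(dividends) I = 9.99·e^(−0.0572·2/12) + 9.99·e^(−0.0572·3/12) + 9.99·e^(−0.0572·4/12)
I = 9.8952 + 9.8482 + 9.8013 = 29.5447
F = (S − I)·e^(rT) = (587.34 − 29.5447) · e^(0.0572·5/12)
= 557.7953 · e^0.023833 = 557.7953 × 1.024119 = €571.25

€571.25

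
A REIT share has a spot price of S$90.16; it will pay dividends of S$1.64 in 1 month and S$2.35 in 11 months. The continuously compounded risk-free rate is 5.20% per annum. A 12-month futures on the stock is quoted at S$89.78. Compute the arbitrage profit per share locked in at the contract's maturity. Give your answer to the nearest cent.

S$1.11 per share

PV(dividends) I = 1.64·e^(−0.0520·1/12) + 2.35·e^(−0.0520·11/12) = 3.8735
Fair futures F* = (S − I)·e^(rT) = (90.16 − 3.8735)·e^0.052000 = 86.2865 × 1.053376 = 90.8921
Market S$89.78 < fair 90.8921: forward underpriced → reverse cash-and-carry (short the stock, invest proceeds at r, pay the dividends, go long the forward).
Profit at T = |F_mkt − F*| = |89.78 − 90.8921| = S$1.11 per share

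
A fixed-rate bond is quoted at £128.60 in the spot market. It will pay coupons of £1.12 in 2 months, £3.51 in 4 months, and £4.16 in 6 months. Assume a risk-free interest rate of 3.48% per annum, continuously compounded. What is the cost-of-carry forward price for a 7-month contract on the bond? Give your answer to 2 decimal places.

PV(coupons) I = 1.12·e^(−0.0348·2/12) + 3.51·e^(−0.0348·4/12) + 4.16·e^(−0.0348·6/12)
I = 1.1135 + 3.4695 + 4.0882 = 8.6712
F = (S − I)·e^(rT) = (128.60 − 8.6712) · e^(0.0348·7/12)
= 119.9288 · e^0.020300 = 119.9288 × 1.020507 = £122.39

£122.39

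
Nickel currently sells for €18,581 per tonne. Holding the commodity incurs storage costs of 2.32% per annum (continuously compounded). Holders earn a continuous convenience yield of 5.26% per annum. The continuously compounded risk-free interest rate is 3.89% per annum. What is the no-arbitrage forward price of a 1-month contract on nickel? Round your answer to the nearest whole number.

Net carry = r + u − y = 0.0389 + 0.0232 − 0.0526 = 0.0095
F = S·e^((r+u−y)T) = 18581 · e^(0.0095 × 1/12) = 18581 · e^0.000792
= 18581 × 1.000792 = €18,596 per tonne

€18,596 per tonne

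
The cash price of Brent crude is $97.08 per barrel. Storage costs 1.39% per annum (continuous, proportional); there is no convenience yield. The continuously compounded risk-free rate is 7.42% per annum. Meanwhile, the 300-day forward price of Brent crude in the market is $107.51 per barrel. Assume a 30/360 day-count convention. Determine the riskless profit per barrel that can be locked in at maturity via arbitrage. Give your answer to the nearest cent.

Fair forward: F* = S·e^(carry·T), with carry = (r + u) = 0.0742 + 0.0139 = 0.0881
F* = 97.08 · e^(0.0881 × 300/360) = 97.08 · e^0.073417 = 97.08 × 1.076179 = $104.4755
Market $107.51 > fair $104.4755: forward overpriced → cash-and-carry (buy spot, short the forward).
At maturity, profit = |F_mkt − F*| = |107.51 − 104.4755| = $3.03 per barrel

$3.03 per barrel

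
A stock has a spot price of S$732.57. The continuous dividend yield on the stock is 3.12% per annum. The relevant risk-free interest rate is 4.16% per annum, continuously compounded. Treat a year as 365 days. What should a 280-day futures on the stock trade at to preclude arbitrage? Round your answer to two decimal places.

F = S·e^((r − q)T) = 732.57 · e^((0.0416 − 0.0312) × 280/365)
= 732.57 · e^0.007978 = 732.57 × 1.008010
F = S$738.44

S$738.44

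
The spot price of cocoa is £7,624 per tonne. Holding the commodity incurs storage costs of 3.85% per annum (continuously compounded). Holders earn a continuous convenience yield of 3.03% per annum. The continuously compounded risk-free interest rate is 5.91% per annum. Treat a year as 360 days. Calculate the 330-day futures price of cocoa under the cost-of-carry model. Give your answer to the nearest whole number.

£8,109 per tonne

Net carry = r + u − y = 0.0591 + 0.0385 − 0.0303 = 0.0673
F = S·e^((r+u−y)T) = 7624 · e^(0.0673 × 330/360) = 7624 · e^0.061692
= 7624 × 1.063635 = £8,109 per tonne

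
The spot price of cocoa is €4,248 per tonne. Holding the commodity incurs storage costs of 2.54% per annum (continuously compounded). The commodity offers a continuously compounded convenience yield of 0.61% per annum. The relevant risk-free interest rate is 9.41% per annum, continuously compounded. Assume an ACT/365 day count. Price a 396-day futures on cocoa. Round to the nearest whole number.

Net carry = r + u − y = 0.0941 + 0.0254 − 0.0061 = 0.1134
F = S·e^((r+u−y)T) = 4248 · e^(0.1134 × 396/365) = 4248 · e^0.123031
= 4248 × 1.130919 = €4,804 per tonne

€4,804 per tonne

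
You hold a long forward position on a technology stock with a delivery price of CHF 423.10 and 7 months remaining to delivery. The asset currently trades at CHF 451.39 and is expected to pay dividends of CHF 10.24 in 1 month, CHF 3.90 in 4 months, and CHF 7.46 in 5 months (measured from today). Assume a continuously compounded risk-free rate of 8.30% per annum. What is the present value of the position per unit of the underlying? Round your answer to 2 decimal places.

PV(remaining dividends) I = 10.24·e^(−0.0830·1/12) + 3.90·e^(−0.0830·4/12) + 7.46·e^(−0.0830·5/12) = 21.1694
Current forward F = (S − I)·e^(rT) = (451.39 − 21.1694)·e^(0.0830·7/12) = 430.2206 × 1.049608 = 451.5630
Value (long) = (F − K)·e^(−rT) = (451.5630 − 423.10) × 0.952737 = 27.1178
Value = CHF 27.12

CHF 27.12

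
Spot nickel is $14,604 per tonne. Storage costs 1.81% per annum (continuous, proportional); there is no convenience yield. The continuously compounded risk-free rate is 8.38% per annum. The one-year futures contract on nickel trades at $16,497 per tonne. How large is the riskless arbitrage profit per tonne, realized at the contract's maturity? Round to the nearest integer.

Fair futures: F* = S·e^(carry·T), with carry = (r + u) = 0.0838 + 0.0181 = 0.1019
F* = 14604 · e^(0.1019 × 12/12) = 14604 · e^0.101900 = 14604 × 1.107273 = $16170.6149
Market $16497 > fair $16170.6149: forward overpriced → cash-and-carry (buy spot, short the forward).
At maturity, profit = |F_mkt − F*| = |16497 − 16170.6149| = $326 per tonne

$326 per tonne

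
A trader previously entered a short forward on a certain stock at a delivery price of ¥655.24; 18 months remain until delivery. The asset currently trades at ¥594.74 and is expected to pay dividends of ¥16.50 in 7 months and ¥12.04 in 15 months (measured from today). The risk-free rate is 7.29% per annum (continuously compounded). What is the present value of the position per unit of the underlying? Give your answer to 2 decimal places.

PV(remaining dividends) I = 16.50·e^(−0.0729·7/12) + 12.04·e^(−0.0729·15/12) = 26.8044
Current forward F = (S − I)·e^(rT) = (594.74 − 26.8044)·e^(0.0729·18/12) = 567.9356 × 1.115553 = 633.5623
Value (long) = (F − K)·e^(−rT) = (633.5623 − 655.24) × 0.896417 = -19.4323
Short position value = −(long value) = ¥19.43

¥19.43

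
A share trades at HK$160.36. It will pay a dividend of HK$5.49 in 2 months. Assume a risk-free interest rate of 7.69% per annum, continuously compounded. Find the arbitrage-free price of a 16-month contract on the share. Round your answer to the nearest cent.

PV(dividends) I = 5.49·e^(−0.0769·2/12)
I = 5.4201
F = (S − I)·e^(rT) = (160.36 − 5.4201) · e^(0.0769·16/12)
= 154.9399 · e^0.102533 = 154.9399 × 1.107974 = HK$171.67

HK$171.67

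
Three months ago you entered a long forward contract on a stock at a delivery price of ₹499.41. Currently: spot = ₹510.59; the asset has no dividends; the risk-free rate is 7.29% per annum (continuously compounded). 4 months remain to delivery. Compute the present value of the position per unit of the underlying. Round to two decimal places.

Current fair forward for the remaining 4 months: F = S·e^(r·T), r = 0.0729
F = 510.59 · e^(0.0729 × 4/12) = 510.59 × 1.024598 = 523.1495
Value of long forward = (F − K)·e^(−rT) = (523.1495 − 499.41) · e^(−0.0729·4/12)
= 23.7395 × 0.975993 = 23.17

₹23.17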